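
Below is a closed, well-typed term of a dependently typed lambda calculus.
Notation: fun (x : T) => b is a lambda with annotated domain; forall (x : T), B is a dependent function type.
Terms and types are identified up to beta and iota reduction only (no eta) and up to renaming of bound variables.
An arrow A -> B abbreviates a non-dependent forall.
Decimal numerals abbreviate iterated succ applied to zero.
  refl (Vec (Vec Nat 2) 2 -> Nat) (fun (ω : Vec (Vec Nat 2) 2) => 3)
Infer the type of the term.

type:
  Eq (Vec (Vec Nat 2) 2 -> Nat) (fun (ω : Vec (Vec Nat 2) 2) => 3) (fun (c : Vec (Vec Nat 2) 2) => 3)


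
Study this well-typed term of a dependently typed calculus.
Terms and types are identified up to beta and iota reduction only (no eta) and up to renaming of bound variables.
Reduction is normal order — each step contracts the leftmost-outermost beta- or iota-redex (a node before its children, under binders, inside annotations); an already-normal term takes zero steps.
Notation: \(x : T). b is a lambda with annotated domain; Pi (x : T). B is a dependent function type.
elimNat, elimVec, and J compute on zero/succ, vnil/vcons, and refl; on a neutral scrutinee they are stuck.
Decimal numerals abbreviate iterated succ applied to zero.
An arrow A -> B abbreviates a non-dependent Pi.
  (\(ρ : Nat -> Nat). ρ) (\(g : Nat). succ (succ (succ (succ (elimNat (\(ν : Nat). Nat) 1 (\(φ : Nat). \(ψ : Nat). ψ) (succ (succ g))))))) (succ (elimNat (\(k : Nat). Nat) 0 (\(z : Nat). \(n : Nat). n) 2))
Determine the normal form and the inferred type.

resulting normal form:
  5
inferred type:
  Nat
observation: reduction starts at a beta-redex, and 19 normal-order steps reach the normal form.


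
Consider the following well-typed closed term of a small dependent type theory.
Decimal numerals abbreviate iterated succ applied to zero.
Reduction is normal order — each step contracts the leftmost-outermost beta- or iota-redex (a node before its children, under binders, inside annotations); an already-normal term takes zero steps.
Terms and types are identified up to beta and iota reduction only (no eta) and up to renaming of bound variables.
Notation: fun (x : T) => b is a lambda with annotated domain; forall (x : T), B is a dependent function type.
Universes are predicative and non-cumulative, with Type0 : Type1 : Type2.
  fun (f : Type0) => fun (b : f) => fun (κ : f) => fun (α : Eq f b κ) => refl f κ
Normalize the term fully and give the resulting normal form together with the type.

reduced normal form:
  fun (f : Type0) => fun (b : f) => fun (κ : f) => fun (α : Eq f b κ) => refl f κ
the term's type:
  forall (f : Type0), forall (b : f), forall (κ : f), forall (α : Eq f b κ), Eq f κ κ
observation: the term is already in normal form.


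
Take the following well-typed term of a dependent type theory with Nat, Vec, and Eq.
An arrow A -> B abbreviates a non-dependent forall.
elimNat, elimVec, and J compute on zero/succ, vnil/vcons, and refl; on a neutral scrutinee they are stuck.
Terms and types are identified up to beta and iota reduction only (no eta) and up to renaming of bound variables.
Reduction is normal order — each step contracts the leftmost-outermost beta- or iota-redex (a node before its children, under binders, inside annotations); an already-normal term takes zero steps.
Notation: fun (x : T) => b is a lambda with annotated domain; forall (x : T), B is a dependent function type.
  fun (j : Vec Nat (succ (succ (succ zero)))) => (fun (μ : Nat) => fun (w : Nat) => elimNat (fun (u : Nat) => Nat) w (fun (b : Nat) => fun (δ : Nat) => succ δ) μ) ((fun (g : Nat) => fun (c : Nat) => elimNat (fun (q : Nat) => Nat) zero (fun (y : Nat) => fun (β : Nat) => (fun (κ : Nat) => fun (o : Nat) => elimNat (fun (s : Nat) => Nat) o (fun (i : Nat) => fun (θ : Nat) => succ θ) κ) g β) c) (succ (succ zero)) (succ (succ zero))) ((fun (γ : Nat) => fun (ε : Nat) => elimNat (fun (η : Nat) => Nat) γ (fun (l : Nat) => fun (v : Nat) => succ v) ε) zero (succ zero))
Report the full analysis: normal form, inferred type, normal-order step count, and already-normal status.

resulting normal form:
  fun (j : Vec Nat (succ (succ (succ zero)))) => succ (succ (succ (succ (succ zero))))
inferred type:
  Vec Nat (succ (succ (succ zero))) -> Nat
normal-order step count: 48
already normal: no
first redex: a beta-redex


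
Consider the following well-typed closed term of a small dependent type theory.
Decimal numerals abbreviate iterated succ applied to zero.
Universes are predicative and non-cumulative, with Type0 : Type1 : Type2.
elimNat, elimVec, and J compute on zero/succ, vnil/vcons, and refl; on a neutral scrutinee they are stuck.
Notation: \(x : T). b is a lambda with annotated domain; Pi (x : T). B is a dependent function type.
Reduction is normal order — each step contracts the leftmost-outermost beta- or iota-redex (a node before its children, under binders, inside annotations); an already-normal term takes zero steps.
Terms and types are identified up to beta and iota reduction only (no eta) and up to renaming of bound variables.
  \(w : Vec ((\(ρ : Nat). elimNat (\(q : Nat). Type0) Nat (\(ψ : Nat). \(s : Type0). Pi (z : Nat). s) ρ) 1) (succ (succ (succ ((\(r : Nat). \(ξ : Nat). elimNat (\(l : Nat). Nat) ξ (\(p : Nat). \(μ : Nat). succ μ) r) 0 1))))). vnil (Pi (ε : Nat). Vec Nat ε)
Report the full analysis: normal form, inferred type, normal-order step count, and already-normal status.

reduced normal form:
  \(w : Vec (Pi (ρ : Nat). Nat) 4). vnil (Pi (q : Nat). Vec Nat q)
type:
  Pi (w : Vec (Pi (ρ : Nat). Nat) 4). Vec (Pi (q : Nat). Vec Nat q) 0
steps to reach normal form (normal order): 8
started in normal form: no
first contracted redex: a beta-redex


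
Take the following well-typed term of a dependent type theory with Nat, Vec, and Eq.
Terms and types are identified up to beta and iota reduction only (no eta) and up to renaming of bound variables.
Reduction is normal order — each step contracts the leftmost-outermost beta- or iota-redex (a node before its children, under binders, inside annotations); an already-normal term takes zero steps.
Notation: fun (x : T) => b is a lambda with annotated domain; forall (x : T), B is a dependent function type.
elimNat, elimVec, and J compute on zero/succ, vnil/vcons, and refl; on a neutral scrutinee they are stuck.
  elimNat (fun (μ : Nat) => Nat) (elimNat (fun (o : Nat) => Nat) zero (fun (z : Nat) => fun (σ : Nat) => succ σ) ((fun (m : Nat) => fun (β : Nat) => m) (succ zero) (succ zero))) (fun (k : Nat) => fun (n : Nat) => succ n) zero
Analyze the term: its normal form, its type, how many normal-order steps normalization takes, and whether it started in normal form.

resulting normal form:
  succ zero
type:
  Nat
reduction steps (normal order): 7
already normal: no
first contracted redex: an elimNat iota-redex


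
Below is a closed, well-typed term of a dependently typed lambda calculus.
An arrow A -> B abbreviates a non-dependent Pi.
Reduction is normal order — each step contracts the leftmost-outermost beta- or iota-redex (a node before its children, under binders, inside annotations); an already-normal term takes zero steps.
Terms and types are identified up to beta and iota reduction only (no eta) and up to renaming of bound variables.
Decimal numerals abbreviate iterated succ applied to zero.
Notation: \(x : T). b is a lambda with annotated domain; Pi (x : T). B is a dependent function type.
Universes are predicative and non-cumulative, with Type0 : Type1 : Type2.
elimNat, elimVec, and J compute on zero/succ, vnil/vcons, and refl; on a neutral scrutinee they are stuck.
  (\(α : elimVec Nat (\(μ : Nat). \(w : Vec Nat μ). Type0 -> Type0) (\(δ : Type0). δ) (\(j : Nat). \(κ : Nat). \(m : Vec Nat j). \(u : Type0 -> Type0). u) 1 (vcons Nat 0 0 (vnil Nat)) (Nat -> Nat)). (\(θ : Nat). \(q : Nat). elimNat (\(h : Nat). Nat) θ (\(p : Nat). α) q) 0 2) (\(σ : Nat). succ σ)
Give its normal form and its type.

resulting normal form:
  2
type:
  Nat
observation: 10 normal-order steps separate the term from its normal form.


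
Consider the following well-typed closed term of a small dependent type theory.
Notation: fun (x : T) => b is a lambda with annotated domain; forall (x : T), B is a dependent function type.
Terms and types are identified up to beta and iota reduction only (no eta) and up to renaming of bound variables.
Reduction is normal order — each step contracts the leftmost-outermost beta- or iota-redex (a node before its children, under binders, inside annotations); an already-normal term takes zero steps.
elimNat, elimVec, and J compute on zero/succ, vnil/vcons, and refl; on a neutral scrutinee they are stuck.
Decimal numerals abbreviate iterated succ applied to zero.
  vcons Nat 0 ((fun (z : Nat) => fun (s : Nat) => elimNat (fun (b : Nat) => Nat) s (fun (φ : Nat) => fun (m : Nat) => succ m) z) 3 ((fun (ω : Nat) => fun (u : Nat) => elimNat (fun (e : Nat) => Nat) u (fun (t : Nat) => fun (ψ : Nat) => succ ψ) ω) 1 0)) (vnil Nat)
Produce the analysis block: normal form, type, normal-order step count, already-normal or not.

resulting normal form:
  vcons Nat 0 4 (vnil Nat)
the term's type:
  Vec Nat 1
reduction steps (normal order): 18
term was already normal: no
first contracted redex: a beta-redex


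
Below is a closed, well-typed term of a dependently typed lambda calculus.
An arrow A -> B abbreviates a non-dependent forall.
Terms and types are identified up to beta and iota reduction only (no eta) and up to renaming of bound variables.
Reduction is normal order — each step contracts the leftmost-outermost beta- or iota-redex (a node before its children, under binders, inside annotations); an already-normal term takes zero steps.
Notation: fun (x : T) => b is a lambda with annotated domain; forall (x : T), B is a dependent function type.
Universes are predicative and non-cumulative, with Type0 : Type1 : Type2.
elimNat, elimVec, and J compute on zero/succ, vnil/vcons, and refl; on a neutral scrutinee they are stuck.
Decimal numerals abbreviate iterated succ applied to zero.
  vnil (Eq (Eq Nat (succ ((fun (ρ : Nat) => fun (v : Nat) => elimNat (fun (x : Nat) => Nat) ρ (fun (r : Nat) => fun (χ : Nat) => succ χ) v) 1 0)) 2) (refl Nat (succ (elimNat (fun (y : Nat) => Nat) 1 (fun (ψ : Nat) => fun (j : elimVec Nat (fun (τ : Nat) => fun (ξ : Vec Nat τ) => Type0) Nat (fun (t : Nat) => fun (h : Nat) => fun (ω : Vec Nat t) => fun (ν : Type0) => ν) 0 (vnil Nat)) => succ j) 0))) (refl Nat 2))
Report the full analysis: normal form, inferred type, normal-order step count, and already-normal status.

reduced normal form:
  vnil (Eq (Eq Nat 2 2) (refl Nat 2) (refl Nat 2))
the term's type:
  Vec (Eq (Eq Nat 2 2) (refl Nat 2) (refl Nat 2)) 0
normal-order step count: 4
already normal: no
first contracted redex: a beta-redex


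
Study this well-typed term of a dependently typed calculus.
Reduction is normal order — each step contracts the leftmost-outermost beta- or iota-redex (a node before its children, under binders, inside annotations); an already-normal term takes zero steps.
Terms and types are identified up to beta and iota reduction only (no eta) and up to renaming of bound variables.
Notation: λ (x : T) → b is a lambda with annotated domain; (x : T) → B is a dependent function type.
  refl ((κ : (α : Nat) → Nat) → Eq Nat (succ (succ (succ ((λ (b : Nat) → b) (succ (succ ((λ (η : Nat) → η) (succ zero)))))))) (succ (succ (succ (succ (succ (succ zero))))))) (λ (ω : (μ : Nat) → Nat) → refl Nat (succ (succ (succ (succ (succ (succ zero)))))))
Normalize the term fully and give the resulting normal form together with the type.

resulting normal form:
  refl ((κ : (α : Nat) → Nat) → Eq Nat (succ (succ (succ (succ (succ (succ zero)))))) (succ (succ (succ (succ (succ (succ zero))))))) (λ (b : (η : Nat) → Nat) → refl Nat (succ (succ (succ (succ (succ (succ zero)))))))
the term's type:
  Eq ((κ : (α : Nat) → Nat) → Eq Nat (succ (succ (succ (succ (succ (succ zero)))))) (succ (succ (succ (succ (succ (succ zero))))))) (λ (b : (η : Nat) → Nat) → refl Nat (succ (succ (succ (succ (succ (succ zero))))))) (λ (ω : (μ : Nat) → Nat) → refl Nat (succ (succ (succ (succ (succ (succ zero)))))))
observation: normalization takes exactly 2 steps under the normal-order strategy.


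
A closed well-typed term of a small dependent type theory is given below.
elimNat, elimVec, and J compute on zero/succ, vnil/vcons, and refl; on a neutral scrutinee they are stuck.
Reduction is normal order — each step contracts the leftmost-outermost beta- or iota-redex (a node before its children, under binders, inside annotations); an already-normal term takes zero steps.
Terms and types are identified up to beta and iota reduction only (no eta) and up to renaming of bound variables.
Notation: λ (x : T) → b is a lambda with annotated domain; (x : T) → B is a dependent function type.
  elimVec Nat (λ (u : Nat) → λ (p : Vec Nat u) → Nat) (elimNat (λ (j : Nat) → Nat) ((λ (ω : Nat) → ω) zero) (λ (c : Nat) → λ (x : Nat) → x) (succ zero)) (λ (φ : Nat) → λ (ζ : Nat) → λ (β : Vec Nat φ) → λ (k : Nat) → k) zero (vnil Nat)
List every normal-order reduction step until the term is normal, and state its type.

normal-order reduction sequence:
  elimVec Nat (λ (u : Nat) → λ (p : Vec Nat u) → Nat) (elimNat (λ (j : Nat) → Nat) ((λ (ω : Nat) → ω) zero) (λ (c : Nat) → λ (x : Nat) → x) (succ zero)) (λ (φ : Nat) → λ (ζ : Nat) → λ (β : Vec Nat φ) → λ (k : Nat) → k) zero (vnil Nat)
  ~> elimNat (λ (u : Nat) → Nat) ((λ (p : Nat) → p) zero) (λ (j : Nat) → λ (ω : Nat) → ω) (succ zero)
  ~> (λ (u : Nat) → λ (p : Nat) → p) zero (elimNat (λ (j : Nat) → Nat) ((λ (ω : Nat) → ω) zero) (λ (c : Nat) → λ (x : Nat) → x) zero)
  ~> (λ (u : Nat) → u) (elimNat (λ (p : Nat) → Nat) ((λ (j : Nat) → j) zero) (λ (ω : Nat) → λ (c : Nat) → c) zero)
  ~> elimNat (λ (u : Nat) → Nat) ((λ (p : Nat) → p) zero) (λ (j : Nat) → λ (ω : Nat) → ω) zero
  ~> (λ (u : Nat) → u) zero
  ~> zero
inferred type:
  Nat


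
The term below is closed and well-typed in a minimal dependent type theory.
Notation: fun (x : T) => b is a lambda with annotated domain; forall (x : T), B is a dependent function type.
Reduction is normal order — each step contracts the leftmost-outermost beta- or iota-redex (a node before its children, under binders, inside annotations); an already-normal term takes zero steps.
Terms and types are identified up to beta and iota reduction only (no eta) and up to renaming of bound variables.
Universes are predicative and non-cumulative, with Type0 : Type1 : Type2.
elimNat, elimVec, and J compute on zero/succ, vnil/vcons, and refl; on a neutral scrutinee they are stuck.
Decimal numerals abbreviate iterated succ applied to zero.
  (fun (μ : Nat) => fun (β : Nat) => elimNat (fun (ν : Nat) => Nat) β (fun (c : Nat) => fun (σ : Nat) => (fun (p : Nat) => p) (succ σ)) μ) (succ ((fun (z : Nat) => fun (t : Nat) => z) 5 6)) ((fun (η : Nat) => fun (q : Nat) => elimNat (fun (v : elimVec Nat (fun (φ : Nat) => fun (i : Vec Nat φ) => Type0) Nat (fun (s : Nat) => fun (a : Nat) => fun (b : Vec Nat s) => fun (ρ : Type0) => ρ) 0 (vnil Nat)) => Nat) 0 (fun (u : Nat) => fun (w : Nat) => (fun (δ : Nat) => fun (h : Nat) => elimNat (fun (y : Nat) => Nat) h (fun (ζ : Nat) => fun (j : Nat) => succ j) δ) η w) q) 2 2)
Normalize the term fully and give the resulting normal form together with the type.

normal form:
  10
the term's type:
  Nat
observation: the term reaches its normal form after 52 normal-order steps.


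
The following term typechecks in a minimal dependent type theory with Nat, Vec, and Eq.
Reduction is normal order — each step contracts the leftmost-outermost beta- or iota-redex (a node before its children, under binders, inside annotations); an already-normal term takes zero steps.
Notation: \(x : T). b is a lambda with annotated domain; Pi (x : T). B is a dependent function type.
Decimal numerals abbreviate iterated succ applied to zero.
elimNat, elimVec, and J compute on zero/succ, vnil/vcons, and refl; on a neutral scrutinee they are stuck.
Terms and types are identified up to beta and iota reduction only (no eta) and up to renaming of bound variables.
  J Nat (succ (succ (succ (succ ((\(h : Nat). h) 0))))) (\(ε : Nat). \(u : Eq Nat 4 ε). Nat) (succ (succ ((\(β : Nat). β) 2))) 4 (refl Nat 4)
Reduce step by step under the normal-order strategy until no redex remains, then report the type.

normal-order reduction:
  J Nat (succ (succ (succ (succ ((\(h : Nat). h) 0))))) (\(ε : Nat). \(u : Eq Nat 4 ε). Nat) (succ (succ ((\(β : Nat). β) 2))) 4 (refl Nat 4)
  ~> succ (succ ((\(h : Nat). h) 2))
  ~> 4
inferred type:
  Nat


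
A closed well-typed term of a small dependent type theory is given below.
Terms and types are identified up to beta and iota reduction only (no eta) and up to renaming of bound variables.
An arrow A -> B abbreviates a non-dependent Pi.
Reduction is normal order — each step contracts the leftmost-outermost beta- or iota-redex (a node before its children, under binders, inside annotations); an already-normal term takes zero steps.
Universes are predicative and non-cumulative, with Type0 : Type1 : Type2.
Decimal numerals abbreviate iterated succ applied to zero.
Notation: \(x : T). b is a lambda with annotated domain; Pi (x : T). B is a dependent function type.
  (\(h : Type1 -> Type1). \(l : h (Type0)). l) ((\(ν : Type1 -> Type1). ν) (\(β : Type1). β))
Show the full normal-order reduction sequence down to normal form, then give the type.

normal-order reduction:
  (\(h : Type1 -> Type1). \(l : h (Type0)). l) ((\(ν : Type1 -> Type1). ν) (\(β : Type1). β))
  ~> \(h : (\(l : Type1 -> Type1). l) (\(ν : Type1). ν) (Type0)). h
  ~> \(h : (\(l : Type1). l) (Type0)). h
  ~> \(h : Type0). h
the term's type:
  Type0 -> Type0


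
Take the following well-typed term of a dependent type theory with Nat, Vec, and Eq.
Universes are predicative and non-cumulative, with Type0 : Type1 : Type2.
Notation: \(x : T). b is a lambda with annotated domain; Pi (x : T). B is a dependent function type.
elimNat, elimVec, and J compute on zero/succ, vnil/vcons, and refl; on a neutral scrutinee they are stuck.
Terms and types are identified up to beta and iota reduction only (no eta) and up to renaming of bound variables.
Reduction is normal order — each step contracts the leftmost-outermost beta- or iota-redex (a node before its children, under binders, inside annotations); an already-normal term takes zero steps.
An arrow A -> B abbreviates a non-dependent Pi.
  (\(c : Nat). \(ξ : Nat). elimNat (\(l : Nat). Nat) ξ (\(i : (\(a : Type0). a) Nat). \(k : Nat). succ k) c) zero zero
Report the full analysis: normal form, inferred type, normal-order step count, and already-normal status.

reduced normal form:
  zero
the term's type:
  Nat
normal-order step count: 3
already normal: no
first redex: a beta-redex


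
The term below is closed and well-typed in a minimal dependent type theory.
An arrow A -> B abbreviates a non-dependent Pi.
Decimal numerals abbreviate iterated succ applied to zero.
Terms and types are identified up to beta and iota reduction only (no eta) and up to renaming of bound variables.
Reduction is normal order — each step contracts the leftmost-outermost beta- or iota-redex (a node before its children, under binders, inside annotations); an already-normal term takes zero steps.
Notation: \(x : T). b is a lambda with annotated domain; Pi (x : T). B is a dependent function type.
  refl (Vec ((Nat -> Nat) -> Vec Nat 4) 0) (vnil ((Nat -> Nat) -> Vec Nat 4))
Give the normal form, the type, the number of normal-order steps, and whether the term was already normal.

reduced normal form:
  refl (Vec ((Nat -> Nat) -> Vec Nat 4) 0) (vnil ((Nat -> Nat) -> Vec Nat 4))
inferred type:
  Eq (Vec ((Nat -> Nat) -> Vec Nat 4) 0) (vnil ((Nat -> Nat) -> Vec Nat 4)) (vnil ((Nat -> Nat) -> Vec Nat 4))
normal-order step count: 0
term was already normal: yes


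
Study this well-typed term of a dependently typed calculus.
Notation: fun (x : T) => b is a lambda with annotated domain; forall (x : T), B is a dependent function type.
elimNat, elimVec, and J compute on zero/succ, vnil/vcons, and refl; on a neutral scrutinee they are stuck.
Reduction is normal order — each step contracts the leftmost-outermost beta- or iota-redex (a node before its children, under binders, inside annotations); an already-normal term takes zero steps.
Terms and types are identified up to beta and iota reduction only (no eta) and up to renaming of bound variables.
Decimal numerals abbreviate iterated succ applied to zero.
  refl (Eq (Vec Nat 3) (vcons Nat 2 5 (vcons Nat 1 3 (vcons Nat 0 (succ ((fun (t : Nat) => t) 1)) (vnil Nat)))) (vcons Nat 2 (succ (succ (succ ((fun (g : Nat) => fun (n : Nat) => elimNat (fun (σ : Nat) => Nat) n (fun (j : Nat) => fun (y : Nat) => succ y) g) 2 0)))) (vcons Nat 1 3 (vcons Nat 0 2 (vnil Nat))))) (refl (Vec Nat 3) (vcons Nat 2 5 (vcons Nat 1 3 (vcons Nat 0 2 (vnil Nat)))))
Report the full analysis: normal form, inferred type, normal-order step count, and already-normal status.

resulting normal form:
  refl (Eq (Vec Nat 3) (vcons Nat 2 5 (vcons Nat 1 3 (vcons Nat 0 2 (vnil Nat)))) (vcons Nat 2 5 (vcons Nat 1 3 (vcons Nat 0 2 (vnil Nat))))) (refl (Vec Nat 3) (vcons Nat 2 5 (vcons Nat 1 3 (vcons Nat 0 2 (vnil Nat)))))
inferred type:
  Eq (Eq (Vec Nat 3) (vcons Nat 2 5 (vcons Nat 1 3 (vcons Nat 0 2 (vnil Nat)))) (vcons Nat 2 5 (vcons Nat 1 3 (vcons Nat 0 2 (vnil Nat))))) (refl (Vec Nat 3) (vcons Nat 2 5 (vcons Nat 1 3 (vcons Nat 0 2 (vnil Nat))))) (refl (Vec Nat 3) (vcons Nat 2 5 (vcons Nat 1 3 (vcons Nat 0 2 (vnil Nat)))))
normal-order step count: 10
already normal: no
first redex: a beta-redex


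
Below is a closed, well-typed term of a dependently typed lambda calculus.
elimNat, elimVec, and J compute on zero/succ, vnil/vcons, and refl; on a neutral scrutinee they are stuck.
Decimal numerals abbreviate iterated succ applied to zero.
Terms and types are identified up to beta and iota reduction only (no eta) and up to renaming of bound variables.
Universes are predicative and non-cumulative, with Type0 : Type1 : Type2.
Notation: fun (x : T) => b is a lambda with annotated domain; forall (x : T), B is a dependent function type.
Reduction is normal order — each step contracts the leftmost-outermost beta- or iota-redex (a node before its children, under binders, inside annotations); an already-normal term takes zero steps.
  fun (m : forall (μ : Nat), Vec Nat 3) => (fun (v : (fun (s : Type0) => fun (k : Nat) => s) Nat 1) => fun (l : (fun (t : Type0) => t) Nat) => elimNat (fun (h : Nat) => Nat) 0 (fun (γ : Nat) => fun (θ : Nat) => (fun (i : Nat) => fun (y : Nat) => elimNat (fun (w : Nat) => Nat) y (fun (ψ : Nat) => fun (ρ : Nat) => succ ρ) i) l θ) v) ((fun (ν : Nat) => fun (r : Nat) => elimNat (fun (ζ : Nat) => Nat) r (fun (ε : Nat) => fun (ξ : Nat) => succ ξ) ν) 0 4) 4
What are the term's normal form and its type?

normal form:
  fun (m : forall (μ : Nat), Vec Nat 3) => 16
inferred type:
  forall (m : forall (μ : Nat), Vec Nat 3), Nat


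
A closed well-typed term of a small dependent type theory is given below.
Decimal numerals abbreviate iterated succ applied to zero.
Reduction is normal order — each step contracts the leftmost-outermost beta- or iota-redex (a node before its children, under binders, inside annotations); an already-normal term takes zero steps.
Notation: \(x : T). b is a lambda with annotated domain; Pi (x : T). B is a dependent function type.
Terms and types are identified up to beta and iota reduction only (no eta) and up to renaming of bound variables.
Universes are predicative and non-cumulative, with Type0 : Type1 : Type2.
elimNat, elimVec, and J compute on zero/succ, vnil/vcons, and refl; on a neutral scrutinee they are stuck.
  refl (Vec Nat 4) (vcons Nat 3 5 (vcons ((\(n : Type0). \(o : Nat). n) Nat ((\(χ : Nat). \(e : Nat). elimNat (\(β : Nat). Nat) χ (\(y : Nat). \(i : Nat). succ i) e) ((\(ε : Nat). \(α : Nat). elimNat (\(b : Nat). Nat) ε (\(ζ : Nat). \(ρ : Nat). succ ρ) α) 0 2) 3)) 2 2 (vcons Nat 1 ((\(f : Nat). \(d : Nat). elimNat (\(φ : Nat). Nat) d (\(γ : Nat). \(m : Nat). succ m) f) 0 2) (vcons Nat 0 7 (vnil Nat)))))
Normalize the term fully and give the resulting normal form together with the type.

reduced normal form:
  refl (Vec Nat 4) (vcons Nat 3 5 (vcons Nat 2 2 (vcons Nat 1 2 (vcons Nat 0 7 (vnil Nat)))))
type:
  Eq (Vec Nat 4) (vcons Nat 3 5 (vcons Nat 2 2 (vcons Nat 1 2 (vcons Nat 0 7 (vnil Nat))))) (vcons Nat 3 5 (vcons Nat 2 2 (vcons Nat 1 2 (vcons Nat 0 7 (vnil Nat)))))
observation: the first redex contracted is a beta-redex; the normal form is reached in 5 normal-order steps.


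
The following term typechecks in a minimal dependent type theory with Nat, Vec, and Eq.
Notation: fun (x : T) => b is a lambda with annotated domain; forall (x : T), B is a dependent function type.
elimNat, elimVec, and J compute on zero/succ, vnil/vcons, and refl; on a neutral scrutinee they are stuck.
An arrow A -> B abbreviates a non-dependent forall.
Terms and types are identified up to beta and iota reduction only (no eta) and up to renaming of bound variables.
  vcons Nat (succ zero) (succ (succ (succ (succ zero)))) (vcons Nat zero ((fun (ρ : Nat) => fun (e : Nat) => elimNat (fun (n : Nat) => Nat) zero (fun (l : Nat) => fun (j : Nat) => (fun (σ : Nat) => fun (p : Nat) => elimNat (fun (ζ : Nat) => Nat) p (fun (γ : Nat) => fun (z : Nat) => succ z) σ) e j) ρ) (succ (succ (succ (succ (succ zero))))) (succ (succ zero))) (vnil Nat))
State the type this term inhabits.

inferred type:
  Vec Nat (succ (succ zero))


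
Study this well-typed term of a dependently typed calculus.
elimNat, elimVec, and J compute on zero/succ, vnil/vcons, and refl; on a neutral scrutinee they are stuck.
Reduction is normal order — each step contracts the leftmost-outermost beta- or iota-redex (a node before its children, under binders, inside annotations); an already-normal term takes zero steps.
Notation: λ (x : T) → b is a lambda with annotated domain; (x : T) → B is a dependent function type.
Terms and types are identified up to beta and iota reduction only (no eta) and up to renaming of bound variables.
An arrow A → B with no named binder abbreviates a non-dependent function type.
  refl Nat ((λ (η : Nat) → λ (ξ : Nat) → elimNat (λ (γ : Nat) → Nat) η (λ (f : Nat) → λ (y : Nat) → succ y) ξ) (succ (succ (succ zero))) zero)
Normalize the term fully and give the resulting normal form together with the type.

reduced normal form:
  refl Nat (succ (succ (succ zero)))
inferred type:
  Eq Nat (succ (succ (succ zero))) (succ (succ (succ zero)))
observation: 3 normal-order steps separate the term from its normal form.


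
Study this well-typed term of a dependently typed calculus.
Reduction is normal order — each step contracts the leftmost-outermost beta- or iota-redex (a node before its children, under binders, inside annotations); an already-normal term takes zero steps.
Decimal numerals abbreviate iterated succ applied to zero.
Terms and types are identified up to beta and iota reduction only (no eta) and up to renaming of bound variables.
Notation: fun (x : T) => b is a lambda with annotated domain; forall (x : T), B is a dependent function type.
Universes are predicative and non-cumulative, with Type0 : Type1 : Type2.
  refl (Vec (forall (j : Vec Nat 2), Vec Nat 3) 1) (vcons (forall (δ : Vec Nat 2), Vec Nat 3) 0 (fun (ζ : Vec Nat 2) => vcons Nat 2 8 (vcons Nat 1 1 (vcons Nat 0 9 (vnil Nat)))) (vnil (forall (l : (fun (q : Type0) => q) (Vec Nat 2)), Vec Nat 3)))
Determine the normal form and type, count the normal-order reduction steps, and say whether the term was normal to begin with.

normal form:
  refl (Vec (forall (j : Vec Nat 2), Vec Nat 3) 1) (vcons (forall (δ : Vec Nat 2), Vec Nat 3) 0 (fun (ζ : Vec Nat 2) => vcons Nat 2 8 (vcons Nat 1 1 (vcons Nat 0 9 (vnil Nat)))) (vnil (forall (l : Vec Nat 2), Vec Nat 3)))
type:
  Eq (Vec (forall (j : Vec Nat 2), Vec Nat 3) 1) (vcons (forall (δ : Vec Nat 2), Vec Nat 3) 0 (fun (ζ : Vec Nat 2) => vcons Nat 2 8 (vcons Nat 1 1 (vcons Nat 0 9 (vnil Nat)))) (vnil (forall (l : Vec Nat 2), Vec Nat 3))) (vcons (forall (q : Vec Nat 2), Vec Nat 3) 0 (fun (b : Vec Nat 2) => vcons Nat 2 8 (vcons Nat 1 1 (vcons Nat 0 9 (vnil Nat)))) (vnil (forall (e : Vec Nat 2), Vec Nat 3)))
steps to reach normal form (normal order): 1
already normal: no
first redex: a beta-redex


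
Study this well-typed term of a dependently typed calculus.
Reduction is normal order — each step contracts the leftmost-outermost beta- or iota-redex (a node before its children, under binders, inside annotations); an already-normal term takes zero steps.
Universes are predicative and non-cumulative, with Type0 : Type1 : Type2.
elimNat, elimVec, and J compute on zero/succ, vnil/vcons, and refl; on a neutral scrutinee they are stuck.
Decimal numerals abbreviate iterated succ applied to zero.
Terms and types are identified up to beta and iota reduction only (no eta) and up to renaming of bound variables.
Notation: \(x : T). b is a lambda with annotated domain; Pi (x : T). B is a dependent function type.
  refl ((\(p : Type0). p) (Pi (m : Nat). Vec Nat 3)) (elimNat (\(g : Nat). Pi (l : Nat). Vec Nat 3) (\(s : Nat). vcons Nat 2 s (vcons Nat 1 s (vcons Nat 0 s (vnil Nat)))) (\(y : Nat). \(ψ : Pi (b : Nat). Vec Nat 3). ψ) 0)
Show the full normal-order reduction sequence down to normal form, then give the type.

normal-order reduction sequence:
  refl ((\(p : Type0). p) (Pi (m : Nat). Vec Nat 3)) (elimNat (\(g : Nat). Pi (l : Nat). Vec Nat 3) (\(s : Nat). vcons Nat 2 s (vcons Nat 1 s (vcons Nat 0 s (vnil Nat)))) (\(y : Nat). \(ψ : Pi (b : Nat). Vec Nat 3). ψ) 0)
  ~> refl (Pi (p : Nat). Vec Nat 3) (elimNat (\(m : Nat). Pi (g : Nat). Vec Nat 3) (\(l : Nat). vcons Nat 2 l (vcons Nat 1 l (vcons Nat 0 l (vnil Nat)))) (\(s : Nat). \(y : Pi (ψ : Nat). Vec Nat 3). y) 0)
  ~> refl (Pi (p : Nat). Vec Nat 3) (\(m : Nat). vcons Nat 2 m (vcons Nat 1 m (vcons Nat 0 m (vnil Nat))))
the term's type:
  Eq (Pi (p : Nat). Vec Nat 3) (\(m : Nat). vcons Nat 2 m (vcons Nat 1 m (vcons Nat 0 m (vnil Nat)))) (\(g : Nat). vcons Nat 2 g (vcons Nat 1 g (vcons Nat 0 g (vnil Nat))))


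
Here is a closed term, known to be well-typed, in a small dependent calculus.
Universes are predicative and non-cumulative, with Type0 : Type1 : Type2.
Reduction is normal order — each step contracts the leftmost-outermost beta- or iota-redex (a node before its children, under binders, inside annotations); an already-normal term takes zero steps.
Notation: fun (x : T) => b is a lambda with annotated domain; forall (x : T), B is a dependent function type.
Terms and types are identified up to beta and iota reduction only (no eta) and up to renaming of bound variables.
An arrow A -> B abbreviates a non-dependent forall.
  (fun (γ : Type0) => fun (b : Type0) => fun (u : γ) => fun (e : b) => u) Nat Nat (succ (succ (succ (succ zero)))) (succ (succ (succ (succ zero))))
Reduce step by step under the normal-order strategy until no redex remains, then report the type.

normal-order reduction:
  (fun (γ : Type0) => fun (b : Type0) => fun (u : γ) => fun (e : b) => u) Nat Nat (succ (succ (succ (succ zero)))) (succ (succ (succ (succ zero))))
  ~> (fun (γ : Type0) => fun (b : Nat) => fun (u : γ) => b) Nat (succ (succ (succ (succ zero)))) (succ (succ (succ (succ zero))))
  ~> (fun (γ : Nat) => fun (b : Nat) => γ) (succ (succ (succ (succ zero)))) (succ (succ (succ (succ zero))))
  ~> (fun (γ : Nat) => succ (succ (succ (succ zero)))) (succ (succ (succ (succ zero))))
  ~> succ (succ (succ (succ zero)))
type:
  Nat


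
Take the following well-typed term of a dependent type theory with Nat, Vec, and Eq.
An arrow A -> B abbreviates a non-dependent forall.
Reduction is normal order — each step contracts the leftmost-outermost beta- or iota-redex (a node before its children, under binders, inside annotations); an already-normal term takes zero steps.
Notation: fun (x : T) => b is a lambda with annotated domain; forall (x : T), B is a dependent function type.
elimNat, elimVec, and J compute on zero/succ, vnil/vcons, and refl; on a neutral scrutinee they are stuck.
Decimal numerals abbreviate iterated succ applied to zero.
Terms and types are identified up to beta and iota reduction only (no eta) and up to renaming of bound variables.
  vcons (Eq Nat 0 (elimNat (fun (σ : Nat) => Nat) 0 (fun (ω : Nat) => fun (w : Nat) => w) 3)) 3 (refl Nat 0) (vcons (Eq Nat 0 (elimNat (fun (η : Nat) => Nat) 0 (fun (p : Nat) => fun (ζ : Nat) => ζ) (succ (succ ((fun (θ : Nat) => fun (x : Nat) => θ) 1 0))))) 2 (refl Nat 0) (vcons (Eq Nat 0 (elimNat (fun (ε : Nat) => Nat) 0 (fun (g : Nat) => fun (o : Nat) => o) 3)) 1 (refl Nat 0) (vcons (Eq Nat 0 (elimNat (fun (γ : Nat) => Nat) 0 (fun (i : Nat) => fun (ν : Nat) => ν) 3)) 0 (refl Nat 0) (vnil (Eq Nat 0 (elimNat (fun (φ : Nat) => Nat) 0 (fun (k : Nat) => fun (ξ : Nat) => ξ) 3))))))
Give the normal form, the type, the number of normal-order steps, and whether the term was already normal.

reduced normal form:
  vcons (Eq Nat 0 0) 3 (refl Nat 0) (vcons (Eq Nat 0 0) 2 (refl Nat 0) (vcons (Eq Nat 0 0) 1 (refl Nat 0) (vcons (Eq Nat 0 0) 0 (refl Nat 0) (vnil (Eq Nat 0 0)))))
type:
  Vec (Eq Nat 0 0) 4
reduction steps (normal order): 52
already normal: no
first contracted redex: an elimNat iota-redex


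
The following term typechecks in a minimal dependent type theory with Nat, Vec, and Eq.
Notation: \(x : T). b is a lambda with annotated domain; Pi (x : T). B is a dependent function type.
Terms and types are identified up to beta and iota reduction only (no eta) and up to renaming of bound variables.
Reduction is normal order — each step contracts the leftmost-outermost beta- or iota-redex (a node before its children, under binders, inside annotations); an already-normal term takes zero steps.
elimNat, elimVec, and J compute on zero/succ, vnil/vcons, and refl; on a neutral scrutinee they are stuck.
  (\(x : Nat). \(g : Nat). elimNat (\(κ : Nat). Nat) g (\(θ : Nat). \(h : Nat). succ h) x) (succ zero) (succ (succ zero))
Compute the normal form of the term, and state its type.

normal form:
  succ (succ (succ zero))
the term's type:
  Nat


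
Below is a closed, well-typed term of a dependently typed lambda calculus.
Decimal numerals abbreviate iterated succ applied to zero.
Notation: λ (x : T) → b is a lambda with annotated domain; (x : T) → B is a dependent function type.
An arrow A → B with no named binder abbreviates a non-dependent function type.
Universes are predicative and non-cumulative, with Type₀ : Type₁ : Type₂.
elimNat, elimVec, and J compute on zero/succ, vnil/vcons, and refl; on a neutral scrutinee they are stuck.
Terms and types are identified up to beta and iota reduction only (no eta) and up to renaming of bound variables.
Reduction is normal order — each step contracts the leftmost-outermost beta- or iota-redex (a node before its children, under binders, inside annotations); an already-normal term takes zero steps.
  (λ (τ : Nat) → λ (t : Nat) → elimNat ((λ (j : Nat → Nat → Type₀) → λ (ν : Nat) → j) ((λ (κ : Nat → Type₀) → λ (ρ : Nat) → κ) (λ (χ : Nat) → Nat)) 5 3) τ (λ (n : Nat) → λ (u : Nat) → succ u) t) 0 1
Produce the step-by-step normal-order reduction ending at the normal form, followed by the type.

normal-order reduction sequence:
  (λ (τ : Nat) → λ (t : Nat) → elimNat ((λ (j : Nat → Nat → Type₀) → λ (ν : Nat) → j) ((λ (κ : Nat → Type₀) → λ (ρ : Nat) → κ) (λ (χ : Nat) → Nat)) 5 3) τ (λ (n : Nat) → λ (u : Nat) → succ u) t) 0 1
  ~> (λ (τ : Nat) → elimNat ((λ (t : Nat → Nat → Type₀) → λ (j : Nat) → t) ((λ (ν : Nat → Type₀) → λ (κ : Nat) → ν) (λ (ρ : Nat) → Nat)) 5 3) 0 (λ (χ : Nat) → λ (n : Nat) → succ n) τ) 1
  ~> elimNat ((λ (τ : Nat → Nat → Type₀) → λ (t : Nat) → τ) ((λ (j : Nat → Type₀) → λ (ν : Nat) → j) (λ (κ : Nat) → Nat)) 5 3) 0 (λ (ρ : Nat) → λ (χ : Nat) → succ χ) 1
  ~> (λ (τ : Nat) → λ (t : Nat) → succ t) 0 (elimNat ((λ (j : Nat → Nat → Type₀) → λ (ν : Nat) → j) ((λ (κ : Nat → Type₀) → λ (ρ : Nat) → κ) (λ (χ : Nat) → Nat)) 5 3) 0 (λ (n : Nat) → λ (u : Nat) → succ u) 0)
  ~> (λ (τ : Nat) → succ τ) (elimNat ((λ (t : Nat → Nat → Type₀) → λ (j : Nat) → t) ((λ (ν : Nat → Type₀) → λ (κ : Nat) → ν) (λ (ρ : Nat) → Nat)) 5 3) 0 (λ (χ : Nat) → λ (n : Nat) → succ n) 0)
  ~> succ (elimNat ((λ (τ : Nat → Nat → Type₀) → λ (t : Nat) → τ) ((λ (j : Nat → Type₀) → λ (ν : Nat) → j) (λ (κ : Nat) → Nat)) 5 3) 0 (λ (ρ : Nat) → λ (χ : Nat) → succ χ) 0)
  ~> 1
the term's type:
  Nat


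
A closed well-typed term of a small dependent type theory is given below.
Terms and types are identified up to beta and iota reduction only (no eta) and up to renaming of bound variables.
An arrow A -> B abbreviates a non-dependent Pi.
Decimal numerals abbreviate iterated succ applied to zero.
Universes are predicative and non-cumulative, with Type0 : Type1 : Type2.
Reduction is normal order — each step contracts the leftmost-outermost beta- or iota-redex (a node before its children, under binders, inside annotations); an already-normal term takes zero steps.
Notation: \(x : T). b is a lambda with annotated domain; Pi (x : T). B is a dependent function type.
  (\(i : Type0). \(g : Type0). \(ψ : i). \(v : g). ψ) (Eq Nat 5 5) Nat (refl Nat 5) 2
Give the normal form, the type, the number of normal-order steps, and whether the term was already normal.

normal form:
  refl Nat 5
the term's type:
  Eq Nat 5 5
steps to reach normal form (normal order): 4
already normal: no
first contracted redex: a beta-redex


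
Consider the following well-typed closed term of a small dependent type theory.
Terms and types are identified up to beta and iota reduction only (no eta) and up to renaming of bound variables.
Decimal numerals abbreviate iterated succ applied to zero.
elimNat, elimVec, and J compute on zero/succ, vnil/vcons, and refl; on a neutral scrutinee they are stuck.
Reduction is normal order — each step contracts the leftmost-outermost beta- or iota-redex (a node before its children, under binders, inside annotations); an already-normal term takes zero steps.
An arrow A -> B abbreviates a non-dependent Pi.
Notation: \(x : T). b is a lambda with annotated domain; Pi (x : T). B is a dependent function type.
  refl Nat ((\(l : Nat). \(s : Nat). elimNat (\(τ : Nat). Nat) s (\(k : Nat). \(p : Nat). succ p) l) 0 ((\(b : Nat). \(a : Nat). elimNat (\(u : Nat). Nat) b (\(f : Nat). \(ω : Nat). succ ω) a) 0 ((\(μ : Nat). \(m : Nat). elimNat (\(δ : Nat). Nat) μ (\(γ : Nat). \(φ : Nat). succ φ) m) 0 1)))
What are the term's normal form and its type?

reduced normal form:
  refl Nat 1
type:
  Eq Nat 1 1
observation: normalization takes exactly 15 steps under the normal-order strategy.


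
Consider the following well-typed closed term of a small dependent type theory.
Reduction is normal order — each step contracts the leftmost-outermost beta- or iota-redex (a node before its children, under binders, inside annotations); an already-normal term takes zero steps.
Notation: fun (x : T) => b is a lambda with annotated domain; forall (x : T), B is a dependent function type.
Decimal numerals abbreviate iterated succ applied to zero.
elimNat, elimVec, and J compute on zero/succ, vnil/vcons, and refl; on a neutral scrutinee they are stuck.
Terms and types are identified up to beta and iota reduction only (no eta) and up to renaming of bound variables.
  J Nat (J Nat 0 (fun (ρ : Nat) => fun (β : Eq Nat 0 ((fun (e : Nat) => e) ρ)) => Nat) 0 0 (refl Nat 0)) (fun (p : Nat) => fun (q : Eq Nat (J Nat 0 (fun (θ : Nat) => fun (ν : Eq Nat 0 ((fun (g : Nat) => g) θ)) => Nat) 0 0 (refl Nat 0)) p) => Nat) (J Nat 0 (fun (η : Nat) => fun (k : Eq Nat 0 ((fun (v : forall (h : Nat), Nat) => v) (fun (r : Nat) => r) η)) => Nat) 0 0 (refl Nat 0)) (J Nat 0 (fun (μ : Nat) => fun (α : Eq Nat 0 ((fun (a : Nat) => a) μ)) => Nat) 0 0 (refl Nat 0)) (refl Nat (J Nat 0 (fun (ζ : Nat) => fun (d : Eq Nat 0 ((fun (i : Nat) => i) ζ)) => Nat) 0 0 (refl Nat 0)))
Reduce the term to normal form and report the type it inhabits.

resulting normal form:
  0
type:
  Nat
observation: contracting a J iota-redex first, the term normalizes in 2 steps.
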